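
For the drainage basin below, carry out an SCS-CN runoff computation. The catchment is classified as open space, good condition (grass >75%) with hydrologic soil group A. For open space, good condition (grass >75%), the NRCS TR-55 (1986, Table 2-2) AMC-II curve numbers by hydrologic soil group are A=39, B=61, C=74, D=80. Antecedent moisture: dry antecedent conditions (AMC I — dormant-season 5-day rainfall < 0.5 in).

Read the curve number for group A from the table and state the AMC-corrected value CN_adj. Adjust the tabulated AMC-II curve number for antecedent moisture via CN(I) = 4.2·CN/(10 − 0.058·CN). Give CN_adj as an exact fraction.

CN_adj = 81900/3869 ≈ 21.168

NRCS table: open space, good condition (grass >75%), soil group A → CN(II) = 39
Adjust CN=39 to AMC I: 4.2·39/(10 − 0.058·39) → (819/5) ÷ (3869/500) = 81900/3869 ≈ 21.168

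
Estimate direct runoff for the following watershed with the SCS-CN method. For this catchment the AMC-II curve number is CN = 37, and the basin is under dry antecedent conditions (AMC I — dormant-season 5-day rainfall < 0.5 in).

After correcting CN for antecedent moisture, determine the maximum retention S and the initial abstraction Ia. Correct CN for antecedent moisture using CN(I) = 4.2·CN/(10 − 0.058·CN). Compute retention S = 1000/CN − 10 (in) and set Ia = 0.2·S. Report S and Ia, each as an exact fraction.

CN(I) from CN(II)=37: (4.2·37)/(10 − 0.058·37) = 3700/187 ≈ 19.786
S = 1000/(3700/187) − 10 = 1500/37 in ≈ 40.541 in
Initial abstraction Ia = S/5 = (1500/37)/5 = 300/37 ≈ 8.108 in

S = 1500/37 in ≈ 40.541 in; Ia = 300/37 in ≈ 8.108 in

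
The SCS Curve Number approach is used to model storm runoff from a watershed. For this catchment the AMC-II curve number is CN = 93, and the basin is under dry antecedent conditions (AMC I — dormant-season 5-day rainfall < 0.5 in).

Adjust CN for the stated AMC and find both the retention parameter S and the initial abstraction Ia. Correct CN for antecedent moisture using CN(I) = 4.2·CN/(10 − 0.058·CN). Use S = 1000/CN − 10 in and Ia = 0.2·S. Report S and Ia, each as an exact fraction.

S = 500/279 in ≈ 1.792 in; Ia = 100/279 in ≈ 0.358 in

Dry (AMC I): CN(I) = 4.2·93/(10 − 0.058·93) = (1953/5)/(2303/500) = 27900/329 ≈ 84.802
S = 1000/(27900/329) − 10 = 500/279 in ≈ 1.792 in
Ia = 0.2S: 0.2·1.792 = 0.358 in (exactly 100/279)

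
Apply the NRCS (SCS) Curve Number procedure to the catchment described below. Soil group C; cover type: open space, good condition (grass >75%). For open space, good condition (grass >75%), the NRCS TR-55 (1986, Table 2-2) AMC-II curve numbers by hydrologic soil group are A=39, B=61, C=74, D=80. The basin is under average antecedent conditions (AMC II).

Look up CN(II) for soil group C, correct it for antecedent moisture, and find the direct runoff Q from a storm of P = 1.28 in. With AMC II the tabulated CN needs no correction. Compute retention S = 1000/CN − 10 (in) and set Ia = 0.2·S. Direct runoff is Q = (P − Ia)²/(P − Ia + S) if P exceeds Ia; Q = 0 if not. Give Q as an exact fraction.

Q = 71289/875050 in ≈ 0.081 in

NRCS table: open space, good condition (grass >75%), soil group C → CN(II) = 74
AMC II — tabulated CN = 74 applies directly.
S = 1000/74 − 10 = 130/37 in ≈ 3.514 in
Initial abstraction Ia = S/5 = (130/37)/5 = 26/37 ≈ 0.703 in
Excess rainfall: 1.280 − 0.703 = 0.577 in; P > Ia so Q > 0
Q: (534/925)² ÷ (3784/925) = 71289/875050 in (≈ 0.081 in)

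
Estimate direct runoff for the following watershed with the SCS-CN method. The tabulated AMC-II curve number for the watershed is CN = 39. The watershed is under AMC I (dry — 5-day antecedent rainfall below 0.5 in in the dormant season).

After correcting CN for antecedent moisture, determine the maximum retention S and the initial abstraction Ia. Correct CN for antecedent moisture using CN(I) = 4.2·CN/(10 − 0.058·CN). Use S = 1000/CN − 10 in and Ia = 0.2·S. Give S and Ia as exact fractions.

S = 30500/819 in ≈ 37.241 in; Ia = 6100/819 in ≈ 7.448 in

Adjust CN=39 to AMC I: 4.2·39/(10 − 0.058·39) → (819/5) ÷ (3869/500) = 81900/3869 ≈ 21.168
Max retention: S = 1000/(81900/3869) − 10 = 30500/819 in (≈ 37.241 in)
Ia = 0.2·(30500/819) = 6100/819 in ≈ 7.448 in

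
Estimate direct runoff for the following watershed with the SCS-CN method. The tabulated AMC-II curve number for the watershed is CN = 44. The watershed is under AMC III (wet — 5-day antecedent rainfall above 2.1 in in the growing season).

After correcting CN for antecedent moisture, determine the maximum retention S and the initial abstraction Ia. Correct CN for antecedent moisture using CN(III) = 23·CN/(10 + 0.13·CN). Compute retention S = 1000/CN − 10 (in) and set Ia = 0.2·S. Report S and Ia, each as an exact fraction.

Wet (AMC III): CN(III) = 23·44/(10 + 0.13·44) = 1012/(393/25) = 25300/393 ≈ 64.377
S = 1000/(25300/393) − 10 = 1400/253 in ≈ 5.534 in
Ia = 0.2·(1400/253) = 280/253 in ≈ 1.107 in

S = 1400/253 in ≈ 5.534 in; Ia = 280/253 in ≈ 1.107 in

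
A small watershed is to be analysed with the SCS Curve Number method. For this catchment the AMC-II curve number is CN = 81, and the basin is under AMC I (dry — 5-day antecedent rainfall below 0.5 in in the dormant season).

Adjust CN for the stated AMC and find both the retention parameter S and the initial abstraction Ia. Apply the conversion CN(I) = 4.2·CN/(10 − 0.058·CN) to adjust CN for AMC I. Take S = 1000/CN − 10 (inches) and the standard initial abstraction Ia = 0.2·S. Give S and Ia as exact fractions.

S = 9500/1701 in ≈ 5.585 in; Ia = 1900/1701 in ≈ 1.117 in

Dry (AMC I): CN(I) = 4.2·81/(10 − 0.058·81) = (1701/5)/(2651/500) = 170100/2651 ≈ 64.164
S = 1000/(170100/2651) − 10 = 9500/1701 in ≈ 5.585 in
Initial abstraction Ia = S/5 = (9500/1701)/5 = 1900/1701 ≈ 1.117 in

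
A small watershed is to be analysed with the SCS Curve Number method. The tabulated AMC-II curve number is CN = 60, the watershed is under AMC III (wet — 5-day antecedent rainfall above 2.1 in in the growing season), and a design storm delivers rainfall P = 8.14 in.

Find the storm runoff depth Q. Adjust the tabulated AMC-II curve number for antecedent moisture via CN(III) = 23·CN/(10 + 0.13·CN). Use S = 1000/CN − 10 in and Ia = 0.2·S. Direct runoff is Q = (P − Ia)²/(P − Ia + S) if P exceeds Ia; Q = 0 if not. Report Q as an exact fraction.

Q = 680322889/124486350 in ≈ 5.465 in

Adjust CN=60 to AMC III: 23·60/(10 + 0.13·60) → 1380 ÷ (89/5) = 6900/89 ≈ 77.528
Max retention: S = 1000/(6900/89) − 10 = 200/69 in (≈ 2.899 in)
Ia = 0.2·(200/69) = 40/69 in ≈ 0.580 in
Excess rainfall: 8.140 − 0.580 = 7.560 in; P > Ia so Q > 0
Q = (26083/3450)²/((26083/3450) + 200/69) = (680322889/11902500)/(36083/3450) = 680322889/124486350 in ≈ 5.465 in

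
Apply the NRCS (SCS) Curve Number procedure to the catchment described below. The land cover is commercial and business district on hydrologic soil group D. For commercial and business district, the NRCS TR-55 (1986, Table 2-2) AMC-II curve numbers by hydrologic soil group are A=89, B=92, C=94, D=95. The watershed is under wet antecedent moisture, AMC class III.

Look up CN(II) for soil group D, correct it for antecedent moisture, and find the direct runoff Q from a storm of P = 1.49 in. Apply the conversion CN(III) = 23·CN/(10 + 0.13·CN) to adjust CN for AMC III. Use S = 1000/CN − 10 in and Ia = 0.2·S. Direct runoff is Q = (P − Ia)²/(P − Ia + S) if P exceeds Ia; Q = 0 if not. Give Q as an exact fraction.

Q = 3983250769/3195038100 in ≈ 1.247 in

NRCS table: commercial and business district, soil group D → CN(II) = 95
Adjust CN=95 to AMC III: 23·95/(10 + 0.13·95) → 2185 ÷ (447/20) = 43700/447 ≈ 97.763
S = 1000/(43700/447) − 10 = 100/437 in ≈ 0.229 in
Ia = 0.2·(100/437) = 20/437 in ≈ 0.046 in
Excess rainfall: 1.490 − 0.046 = 1.444 in; P > Ia so Q > 0
Q: (63113/43700)² ÷ (73113/43700) = 3983250769/3195038100 in (≈ 1.247 in)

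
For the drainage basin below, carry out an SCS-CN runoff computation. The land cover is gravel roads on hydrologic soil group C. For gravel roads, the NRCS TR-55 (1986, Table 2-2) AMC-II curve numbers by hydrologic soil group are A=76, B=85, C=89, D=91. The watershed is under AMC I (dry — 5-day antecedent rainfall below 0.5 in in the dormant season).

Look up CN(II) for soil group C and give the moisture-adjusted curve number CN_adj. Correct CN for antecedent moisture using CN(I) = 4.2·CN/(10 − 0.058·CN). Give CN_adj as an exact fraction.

CN_adj = 186900/2419 ≈ 77.263

NRCS table: gravel roads, soil group C → CN(II) = 89
Dry (AMC I): CN(I) = 4.2·89/(10 − 0.058·89) = (1869/5)/(2419/500) = 186900/2419 ≈ 77.263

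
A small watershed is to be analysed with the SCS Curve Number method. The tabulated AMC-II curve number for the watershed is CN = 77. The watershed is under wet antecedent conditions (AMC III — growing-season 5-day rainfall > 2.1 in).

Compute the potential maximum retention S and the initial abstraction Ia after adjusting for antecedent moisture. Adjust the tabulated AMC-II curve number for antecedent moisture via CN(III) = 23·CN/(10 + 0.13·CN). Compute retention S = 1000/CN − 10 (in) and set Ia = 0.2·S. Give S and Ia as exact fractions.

Wet (AMC III): CN(III) = 23·77/(10 + 0.13·77) = 1771/(2001/100) = 7700/87 ≈ 88.506
Retention S: 1000/CN − 10 with CN=88.506 → S = 100/77 ≈ 1.299 in
Ia = 0.2·(100/77) = 20/77 in ≈ 0.260 in

S = 100/77 in ≈ 1.299 in; Ia = 20/77 in ≈ 0.260 in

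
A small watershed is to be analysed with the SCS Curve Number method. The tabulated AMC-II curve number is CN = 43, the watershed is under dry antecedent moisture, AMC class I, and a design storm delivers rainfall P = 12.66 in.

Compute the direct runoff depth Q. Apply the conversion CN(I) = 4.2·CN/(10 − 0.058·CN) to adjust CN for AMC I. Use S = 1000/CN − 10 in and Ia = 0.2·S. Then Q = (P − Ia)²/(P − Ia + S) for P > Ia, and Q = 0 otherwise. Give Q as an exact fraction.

Adjust CN=43 to AMC I: 4.2·43/(10 − 0.058·43) → (903/5) ÷ (3753/500) = 30100/1251 ≈ 24.061
Retention S: 1000/CN − 10 with CN=24.061 → S = 9500/301 ≈ 31.561 in
Ia = 0.2S: 0.2·31.561 = 6.312 in (exactly 1900/301)
Excess rainfall: 12.660 − 6.312 = 6.348 in; P > Ia so Q > 0
Runoff Q = (P−Ia)²/(P−Ia+S) = (6.348)²/(6.348+31.561) = 9126554089/8586521650 ≈ 1.063 in

Q = 9126554089/8586521650 in ≈ 1.063 in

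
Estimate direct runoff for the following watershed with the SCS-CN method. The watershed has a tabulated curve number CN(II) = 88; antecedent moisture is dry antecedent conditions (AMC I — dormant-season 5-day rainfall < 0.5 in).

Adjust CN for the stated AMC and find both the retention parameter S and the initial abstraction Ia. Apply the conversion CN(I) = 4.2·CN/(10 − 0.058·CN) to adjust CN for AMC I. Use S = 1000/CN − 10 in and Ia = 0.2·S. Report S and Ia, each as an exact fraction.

S = 250/77 in ≈ 3.247 in; Ia = 50/77 in ≈ 0.649 in

Adjust CN=88 to AMC I: 4.2·88/(10 − 0.058·88) → (1848/5) ÷ (612/125) = 3850/51 ≈ 75.490
S = 1000/(3850/51) − 10 = 250/77 in ≈ 3.247 in
Initial abstraction Ia = S/5 = (250/77)/5 = 50/77 ≈ 0.649 in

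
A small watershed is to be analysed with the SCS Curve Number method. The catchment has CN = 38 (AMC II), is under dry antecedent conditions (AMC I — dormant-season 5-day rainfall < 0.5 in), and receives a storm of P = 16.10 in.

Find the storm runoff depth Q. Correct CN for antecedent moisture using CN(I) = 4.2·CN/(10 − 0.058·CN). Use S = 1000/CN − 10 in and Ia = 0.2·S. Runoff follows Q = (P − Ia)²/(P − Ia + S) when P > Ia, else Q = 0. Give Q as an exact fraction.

CN(I) from CN(II)=38: (4.2·38)/(10 − 0.058·38) = 39900/1949 ≈ 20.472
S = 1000/(39900/1949) − 10 = 15500/399 in ≈ 38.847 in
Ia = 0.2S: 0.2·38.847 = 7.769 in (exactly 3100/399)
Since P=16.100 > Ia=7.769: effective rainfall P−Ia = 33239/3990 in
Runoff Q = (P−Ia)²/(P−Ia+S) = (8.331)²/(8.331+38.847) = 1104831121/751073610 ≈ 1.471 in

Q = 1104831121/751073610 in ≈ 1.471 in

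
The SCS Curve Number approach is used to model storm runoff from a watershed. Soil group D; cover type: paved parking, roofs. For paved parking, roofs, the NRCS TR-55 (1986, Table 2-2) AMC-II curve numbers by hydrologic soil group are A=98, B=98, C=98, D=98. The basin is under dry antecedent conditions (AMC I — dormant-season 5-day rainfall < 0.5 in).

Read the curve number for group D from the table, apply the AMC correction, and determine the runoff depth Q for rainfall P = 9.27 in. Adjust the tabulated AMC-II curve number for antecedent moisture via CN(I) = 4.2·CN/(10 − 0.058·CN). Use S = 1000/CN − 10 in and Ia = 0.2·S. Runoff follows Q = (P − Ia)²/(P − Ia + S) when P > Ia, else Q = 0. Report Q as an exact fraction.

Q = 890915117689/102270560700 in ≈ 8.711 in

NRCS table: paved parking, roofs, soil group D → CN(II) = 98
CN(I) from CN(II)=98: (4.2·98)/(10 − 0.058·98) = 102900/1079 ≈ 95.366
Max retention: S = 1000/(102900/1079) − 10 = 500/1029 in (≈ 0.486 in)
Ia = 0.2S: 0.2·0.486 = 0.097 in (exactly 100/1029)
Excess rainfall: 9.270 − 0.097 = 9.173 in; P > Ia so Q > 0
Q: (943883/102900)² ÷ (993883/102900) = 890915117689/102270560700 in (≈ 8.711 in)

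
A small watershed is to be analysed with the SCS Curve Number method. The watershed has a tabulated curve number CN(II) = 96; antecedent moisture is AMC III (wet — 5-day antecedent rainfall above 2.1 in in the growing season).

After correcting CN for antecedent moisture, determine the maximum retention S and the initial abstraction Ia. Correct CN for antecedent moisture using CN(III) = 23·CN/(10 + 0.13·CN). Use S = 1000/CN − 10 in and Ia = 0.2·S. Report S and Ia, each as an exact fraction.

S = 25/138 in ≈ 0.181 in; Ia = 5/138 in ≈ 0.036 in

Wet (AMC III): CN(III) = 23·96/(10 + 0.13·96) = 2208/(562/25) = 27600/281 ≈ 98.221
Max retention: S = 1000/(27600/281) − 10 = 25/138 in (≈ 0.181 in)
Initial abstraction Ia = S/5 = (25/138)/5 = 5/138 ≈ 0.036 in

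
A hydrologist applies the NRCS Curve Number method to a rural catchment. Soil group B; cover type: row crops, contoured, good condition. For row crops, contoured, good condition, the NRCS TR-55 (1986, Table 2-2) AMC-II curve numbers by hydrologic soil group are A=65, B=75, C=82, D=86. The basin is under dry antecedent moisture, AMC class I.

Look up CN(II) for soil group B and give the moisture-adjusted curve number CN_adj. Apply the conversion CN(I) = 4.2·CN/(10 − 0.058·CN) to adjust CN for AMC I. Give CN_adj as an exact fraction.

NRCS table: row crops, contoured, good condition, soil group B → CN(II) = 75
Dry (AMC I): CN(I) = 4.2·75/(10 − 0.058·75) = 315/(113/20) = 6300/113 ≈ 55.752

CN_adj = 6300/113 ≈ 55.752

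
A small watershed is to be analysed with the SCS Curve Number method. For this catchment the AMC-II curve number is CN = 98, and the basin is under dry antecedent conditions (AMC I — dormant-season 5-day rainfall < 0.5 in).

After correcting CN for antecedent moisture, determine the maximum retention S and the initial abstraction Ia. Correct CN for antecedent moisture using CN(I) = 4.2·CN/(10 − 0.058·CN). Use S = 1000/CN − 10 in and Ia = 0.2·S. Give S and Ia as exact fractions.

S = 500/1029 in ≈ 0.486 in; Ia = 100/1029 in ≈ 0.097 in

Adjust CN=98 to AMC I: 4.2·98/(10 − 0.058·98) → (2058/5) ÷ (1079/250) = 102900/1079 ≈ 95.366
S = 1000/(102900/1079) − 10 = 500/1029 in ≈ 0.486 in
Initial abstraction Ia = S/5 = (500/1029)/5 = 100/1029 ≈ 0.097 in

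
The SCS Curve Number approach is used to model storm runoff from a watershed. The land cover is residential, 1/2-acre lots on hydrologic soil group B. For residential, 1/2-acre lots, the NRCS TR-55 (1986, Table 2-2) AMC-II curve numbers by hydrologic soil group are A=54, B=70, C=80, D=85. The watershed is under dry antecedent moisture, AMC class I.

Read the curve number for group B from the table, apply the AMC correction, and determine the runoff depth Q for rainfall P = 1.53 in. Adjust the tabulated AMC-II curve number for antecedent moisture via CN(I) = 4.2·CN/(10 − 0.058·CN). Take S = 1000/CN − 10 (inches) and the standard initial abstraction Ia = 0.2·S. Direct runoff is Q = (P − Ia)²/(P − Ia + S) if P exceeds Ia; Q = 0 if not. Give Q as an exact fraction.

Q = 0 in ≈ 0.000 in

NRCS table: residential, 1/2-acre lots, soil group B → CN(II) = 70
Adjust CN=70 to AMC I: 4.2·70/(10 − 0.058·70) → 294 ÷ (297/50) = 4900/99 ≈ 49.495
S = 1000/(4900/99) − 10 = 500/49 in ≈ 10.204 in
Ia = 0.2·(500/49) = 100/49 in ≈ 2.041 in
P = 1.530 ≤ Ia = 2.041 in: entire storm abstracted, Q = 0.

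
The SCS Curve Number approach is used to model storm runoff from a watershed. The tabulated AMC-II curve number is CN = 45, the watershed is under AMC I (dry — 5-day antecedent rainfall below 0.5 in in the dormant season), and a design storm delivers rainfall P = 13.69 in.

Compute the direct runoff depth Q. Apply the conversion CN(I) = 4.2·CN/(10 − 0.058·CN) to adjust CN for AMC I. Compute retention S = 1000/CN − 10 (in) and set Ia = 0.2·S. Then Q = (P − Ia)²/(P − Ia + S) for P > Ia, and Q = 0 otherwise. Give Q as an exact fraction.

Q = 22123885081/13206204900 in ≈ 1.675 in

Adjust CN=45 to AMC I: 4.2·45/(10 − 0.058·45) → 189 ÷ (739/100) = 18900/739 ≈ 25.575
Max retention: S = 1000/(18900/739) − 10 = 5500/189 in (≈ 29.101 in)
Initial abstraction Ia = S/5 = (5500/189)/5 = 1100/189 ≈ 5.820 in
P − Ia = 13.690 − 5.820 = 148741/18900 ≈ 7.870 in (> 0, runoff occurs)
Runoff Q = (P−Ia)²/(P−Ia+S) = (7.870)²/(7.870+29.101) = 22123885081/13206204900 ≈ 1.675 in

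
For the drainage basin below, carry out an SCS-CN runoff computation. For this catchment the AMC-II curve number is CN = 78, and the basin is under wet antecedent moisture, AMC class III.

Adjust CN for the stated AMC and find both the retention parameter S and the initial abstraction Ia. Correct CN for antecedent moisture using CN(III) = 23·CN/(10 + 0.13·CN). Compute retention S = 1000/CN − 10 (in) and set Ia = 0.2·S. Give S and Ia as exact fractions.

S = 1100/897 in ≈ 1.226 in; Ia = 220/897 in ≈ 0.245 in

Wet (AMC III): CN(III) = 23·78/(10 + 0.13·78) = 1794/(1007/50) = 89700/1007 ≈ 89.076
Max retention: S = 1000/(89700/1007) − 10 = 1100/897 in (≈ 1.226 in)
Initial abstraction Ia = S/5 = (1100/897)/5 = 220/897 ≈ 0.245 in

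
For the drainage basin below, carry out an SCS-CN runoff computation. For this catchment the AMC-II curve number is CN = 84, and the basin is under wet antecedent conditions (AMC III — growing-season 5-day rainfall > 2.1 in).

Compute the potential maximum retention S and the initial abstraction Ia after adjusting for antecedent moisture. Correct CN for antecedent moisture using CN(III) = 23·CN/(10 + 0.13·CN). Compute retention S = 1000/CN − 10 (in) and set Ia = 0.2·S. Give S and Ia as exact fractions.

Wet (AMC III): CN(III) = 23·84/(10 + 0.13·84) = 1932/(523/25) = 48300/523 ≈ 92.352
Max retention: S = 1000/(48300/523) − 10 = 400/483 in (≈ 0.828 in)
Ia = 0.2S: 0.2·0.828 = 0.166 in (exactly 80/483)

S = 400/483 in ≈ 0.828 in; Ia = 80/483 in ≈ 0.166 in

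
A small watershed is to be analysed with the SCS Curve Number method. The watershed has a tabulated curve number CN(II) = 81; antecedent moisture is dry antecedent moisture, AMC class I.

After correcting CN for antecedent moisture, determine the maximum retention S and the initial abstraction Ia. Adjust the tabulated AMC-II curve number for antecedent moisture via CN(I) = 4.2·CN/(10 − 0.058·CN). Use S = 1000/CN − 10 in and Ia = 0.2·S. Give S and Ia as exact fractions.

Adjust CN=81 to AMC I: 4.2·81/(10 − 0.058·81) → (1701/5) ÷ (2651/500) = 170100/2651 ≈ 64.164
S = 1000/(170100/2651) − 10 = 9500/1701 in ≈ 5.585 in
Ia = 0.2·(9500/1701) = 1900/1701 in ≈ 1.117 in

S = 9500/1701 in ≈ 5.585 in; Ia = 1900/1701 in ≈ 1.117 in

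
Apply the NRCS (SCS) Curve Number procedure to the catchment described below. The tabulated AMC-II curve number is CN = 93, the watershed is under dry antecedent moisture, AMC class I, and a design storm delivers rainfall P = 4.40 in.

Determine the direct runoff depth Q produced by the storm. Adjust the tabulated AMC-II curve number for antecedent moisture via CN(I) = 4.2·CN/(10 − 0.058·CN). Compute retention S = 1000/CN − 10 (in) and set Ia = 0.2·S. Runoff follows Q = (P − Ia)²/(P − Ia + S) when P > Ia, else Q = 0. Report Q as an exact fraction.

Q = 15893522/5676255 in ≈ 2.800 in

Dry (AMC I): CN(I) = 4.2·93/(10 − 0.058·93) = (1953/5)/(2303/500) = 27900/329 ≈ 84.802
S = 1000/(27900/329) − 10 = 500/279 in ≈ 1.792 in
Ia = 0.2·(500/279) = 100/279 in ≈ 0.358 in
Since P=4.400 > Ia=0.358: effective rainfall P−Ia = 5638/1395 in
Q: (5638/1395)² ÷ (8138/1395) = 15893522/5676255 in (≈ 2.800 in)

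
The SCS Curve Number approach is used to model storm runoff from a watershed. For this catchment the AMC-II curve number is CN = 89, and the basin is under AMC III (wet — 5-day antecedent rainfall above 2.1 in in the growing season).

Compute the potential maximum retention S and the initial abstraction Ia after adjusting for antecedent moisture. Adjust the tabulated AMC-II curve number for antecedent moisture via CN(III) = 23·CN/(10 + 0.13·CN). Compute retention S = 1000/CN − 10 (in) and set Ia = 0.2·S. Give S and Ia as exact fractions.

S = 1100/2047 in ≈ 0.537 in; Ia = 220/2047 in ≈ 0.107 in

CN(III) from CN(II)=89: (23·89)/(10 + 0.13·89) = 204700/2157 ≈ 94.900
S = 1000/(204700/2157) − 10 = 1100/2047 in ≈ 0.537 in
Ia = 0.2·(1100/2047) = 220/2047 in ≈ 0.107 in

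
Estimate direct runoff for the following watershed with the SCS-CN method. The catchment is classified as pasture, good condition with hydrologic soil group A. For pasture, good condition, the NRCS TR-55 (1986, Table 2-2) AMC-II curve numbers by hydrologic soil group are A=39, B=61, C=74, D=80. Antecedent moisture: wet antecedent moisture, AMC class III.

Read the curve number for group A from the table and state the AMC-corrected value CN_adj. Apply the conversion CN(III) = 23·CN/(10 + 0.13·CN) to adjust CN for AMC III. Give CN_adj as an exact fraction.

CN_adj = 89700/1507 ≈ 59.522

NRCS table: pasture, good condition, soil group A → CN(II) = 39
CN(III) from CN(II)=39: (23·39)/(10 + 0.13·39) = 89700/1507 ≈ 59.522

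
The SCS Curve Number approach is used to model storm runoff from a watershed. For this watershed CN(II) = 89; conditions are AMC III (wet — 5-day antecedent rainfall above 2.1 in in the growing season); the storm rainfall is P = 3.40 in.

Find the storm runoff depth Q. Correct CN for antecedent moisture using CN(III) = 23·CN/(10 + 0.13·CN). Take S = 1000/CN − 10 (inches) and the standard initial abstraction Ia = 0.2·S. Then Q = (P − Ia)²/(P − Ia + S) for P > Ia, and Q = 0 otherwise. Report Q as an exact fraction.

Q = 1135622601/401201765 in ≈ 2.831 in

Wet (AMC III): CN(III) = 23·89/(10 + 0.13·89) = 2047/(2157/100) = 204700/2157 ≈ 94.900
Retention S: 1000/CN − 10 with CN=94.900 → S = 1100/2047 ≈ 0.537 in
Ia = 0.2·(1100/2047) = 220/2047 in ≈ 0.107 in
Since P=3.400 > Ia=0.107: effective rainfall P−Ia = 33699/10235 in
Runoff Q = (P−Ia)²/(P−Ia+S) = (3.293)²/(3.293+0.537) = 1135622601/401201765 ≈ 2.831 in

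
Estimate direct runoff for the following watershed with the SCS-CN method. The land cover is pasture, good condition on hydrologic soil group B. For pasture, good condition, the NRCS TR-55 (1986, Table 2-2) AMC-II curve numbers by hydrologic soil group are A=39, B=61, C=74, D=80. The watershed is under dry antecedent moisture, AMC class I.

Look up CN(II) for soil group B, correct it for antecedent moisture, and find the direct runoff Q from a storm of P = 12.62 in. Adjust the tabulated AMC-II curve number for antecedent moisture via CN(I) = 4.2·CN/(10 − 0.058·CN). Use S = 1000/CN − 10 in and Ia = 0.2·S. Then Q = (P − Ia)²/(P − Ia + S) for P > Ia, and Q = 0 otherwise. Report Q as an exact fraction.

Q = 41794486969/11303479950 in ≈ 3.697 in

NRCS table: pasture, good condition, soil group B → CN(II) = 61
Dry (AMC I): CN(I) = 4.2·61/(10 − 0.058·61) = (1281/5)/(3231/500) = 42700/1077 ≈ 39.647
S = 1000/(42700/1077) − 10 = 6500/427 in ≈ 15.222 in
Ia = 0.2·(6500/427) = 1300/427 in ≈ 3.044 in
P − Ia = 12.620 − 3.044 = 204437/21350 ≈ 9.576 in (> 0, runoff occurs)
Q: (204437/21350)² ÷ (529437/21350) = 41794486969/11303479950 in (≈ 3.697 in)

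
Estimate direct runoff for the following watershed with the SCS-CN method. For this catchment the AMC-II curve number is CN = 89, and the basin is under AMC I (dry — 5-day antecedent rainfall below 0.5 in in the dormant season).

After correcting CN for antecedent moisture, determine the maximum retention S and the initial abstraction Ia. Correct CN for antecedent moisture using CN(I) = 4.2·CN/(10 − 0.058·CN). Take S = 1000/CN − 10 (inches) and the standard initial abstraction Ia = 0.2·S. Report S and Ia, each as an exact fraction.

S = 5500/1869 in ≈ 2.943 in; Ia = 1100/1869 in ≈ 0.589 in

Dry (AMC I): CN(I) = 4.2·89/(10 − 0.058·89) = (1869/5)/(2419/500) = 186900/2419 ≈ 77.263
Max retention: S = 1000/(186900/2419) − 10 = 5500/1869 in (≈ 2.943 in)
Ia = 0.2·(5500/1869) = 1100/1869 in ≈ 0.589 in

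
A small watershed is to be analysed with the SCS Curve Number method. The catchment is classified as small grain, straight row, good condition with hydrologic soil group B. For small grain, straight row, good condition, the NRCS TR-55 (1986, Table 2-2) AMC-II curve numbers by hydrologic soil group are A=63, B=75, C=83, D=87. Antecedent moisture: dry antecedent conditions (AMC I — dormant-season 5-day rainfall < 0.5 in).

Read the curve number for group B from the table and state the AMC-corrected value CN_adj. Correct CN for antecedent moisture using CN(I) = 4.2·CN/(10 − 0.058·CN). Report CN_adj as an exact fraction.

CN_adj = 6300/113 ≈ 55.752

NRCS table: small grain, straight row, good condition, soil group B → CN(II) = 75
Adjust CN=75 to AMC I: 4.2·75/(10 − 0.058·75) → 315 ÷ (113/20) = 6300/113 ≈ 55.752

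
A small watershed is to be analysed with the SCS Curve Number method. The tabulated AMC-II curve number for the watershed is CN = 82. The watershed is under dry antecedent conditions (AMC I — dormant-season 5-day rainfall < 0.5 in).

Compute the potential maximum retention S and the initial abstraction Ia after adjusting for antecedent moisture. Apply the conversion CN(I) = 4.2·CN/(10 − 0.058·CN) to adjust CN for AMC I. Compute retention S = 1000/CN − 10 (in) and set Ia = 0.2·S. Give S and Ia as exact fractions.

Dry (AMC I): CN(I) = 4.2·82/(10 − 0.058·82) = (1722/5)/(1311/250) = 28700/437 ≈ 65.675
S = 1000/(28700/437) − 10 = 1500/287 in ≈ 5.226 in
Initial abstraction Ia = S/5 = (1500/287)/5 = 300/287 ≈ 1.045 in

S = 1500/287 in ≈ 5.226 in; Ia = 300/287 in ≈ 1.045 in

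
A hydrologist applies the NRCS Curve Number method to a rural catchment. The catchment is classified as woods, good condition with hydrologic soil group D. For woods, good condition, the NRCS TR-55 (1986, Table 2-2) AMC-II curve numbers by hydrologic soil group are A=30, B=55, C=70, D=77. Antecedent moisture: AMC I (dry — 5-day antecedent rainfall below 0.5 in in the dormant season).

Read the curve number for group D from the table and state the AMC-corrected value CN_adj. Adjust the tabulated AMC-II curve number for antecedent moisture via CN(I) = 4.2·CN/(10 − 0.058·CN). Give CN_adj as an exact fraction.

CN_adj = 161700/2767 ≈ 58.439

NRCS table: woods, good condition, soil group D → CN(II) = 77
Adjust CN=77 to AMC I: 4.2·77/(10 − 0.058·77) → (1617/5) ÷ (2767/500) = 161700/2767 ≈ 58.439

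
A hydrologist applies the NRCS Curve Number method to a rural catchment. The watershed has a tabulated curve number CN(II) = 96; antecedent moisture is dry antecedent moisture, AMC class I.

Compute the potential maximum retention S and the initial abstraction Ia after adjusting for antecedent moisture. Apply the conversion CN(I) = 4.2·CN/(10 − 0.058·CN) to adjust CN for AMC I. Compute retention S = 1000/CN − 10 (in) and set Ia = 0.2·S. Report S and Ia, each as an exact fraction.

CN(I) from CN(II)=96: (4.2·96)/(10 − 0.058·96) = 25200/277 ≈ 90.975
S = 1000/(25200/277) − 10 = 125/126 in ≈ 0.992 in
Initial abstraction Ia = S/5 = (125/126)/5 = 25/126 ≈ 0.198 in

S = 125/126 in ≈ 0.992 in; Ia = 25/126 in ≈ 0.198 in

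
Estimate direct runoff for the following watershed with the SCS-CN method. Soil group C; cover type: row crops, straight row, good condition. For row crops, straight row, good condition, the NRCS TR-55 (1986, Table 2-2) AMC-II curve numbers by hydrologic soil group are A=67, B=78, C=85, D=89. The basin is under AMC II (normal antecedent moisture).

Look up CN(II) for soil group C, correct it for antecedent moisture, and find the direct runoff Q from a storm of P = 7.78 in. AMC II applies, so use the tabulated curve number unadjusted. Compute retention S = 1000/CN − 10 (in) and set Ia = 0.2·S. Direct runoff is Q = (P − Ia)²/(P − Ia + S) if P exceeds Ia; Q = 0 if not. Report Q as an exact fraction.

Q = 39853969/6641050 in ≈ 6.001 in

NRCS table: row crops, straight row, good condition, soil group C → CN(II) = 85
Average conditions: CN = 85 (no AMC adjustment).
Max retention: S = 1000/85 − 10 = 30/17 in (≈ 1.765 in)
Ia = 0.2·(30/17) = 6/17 in ≈ 0.353 in
P − Ia = 7.780 − 0.353 = 6313/850 ≈ 7.427 in (> 0, runoff occurs)
Runoff Q = (P−Ia)²/(P−Ia+S) = (7.427)²/(7.427+1.765) = 39853969/6641050 ≈ 6.001 in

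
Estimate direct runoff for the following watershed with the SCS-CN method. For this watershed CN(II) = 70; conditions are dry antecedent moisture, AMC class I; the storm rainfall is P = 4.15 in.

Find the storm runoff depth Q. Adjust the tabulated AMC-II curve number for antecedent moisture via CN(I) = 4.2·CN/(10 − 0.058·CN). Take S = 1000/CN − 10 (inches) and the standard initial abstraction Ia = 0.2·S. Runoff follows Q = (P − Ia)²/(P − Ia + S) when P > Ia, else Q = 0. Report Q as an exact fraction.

Q = 4272489/11825660 in ≈ 0.361 in

Adjust CN=70 to AMC I: 4.2·70/(10 − 0.058·70) → 294 ÷ (297/50) = 4900/99 ≈ 49.495
Retention S: 1000/CN − 10 with CN=49.495 → S = 500/49 ≈ 10.204 in
Initial abstraction Ia = S/5 = (500/49)/5 = 100/49 ≈ 2.041 in
Since P=4.150 > Ia=2.041: effective rainfall P−Ia = 2067/980 in
Q: (2067/980)² ÷ (12067/980) = 4272489/11825660 in (≈ 0.361 in)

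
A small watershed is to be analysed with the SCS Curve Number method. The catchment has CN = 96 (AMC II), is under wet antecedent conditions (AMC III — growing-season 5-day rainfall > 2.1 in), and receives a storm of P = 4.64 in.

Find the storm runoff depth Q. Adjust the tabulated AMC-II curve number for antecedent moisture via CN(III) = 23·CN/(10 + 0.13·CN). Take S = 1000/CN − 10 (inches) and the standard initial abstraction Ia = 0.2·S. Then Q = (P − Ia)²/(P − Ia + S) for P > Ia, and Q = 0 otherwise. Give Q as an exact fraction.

Q = 252269689/56952600 in ≈ 4.429 in

Wet (AMC III): CN(III) = 23·96/(10 + 0.13·96) = 2208/(562/25) = 27600/281 ≈ 98.221
Retention S: 1000/CN − 10 with CN=98.221 → S = 25/138 ≈ 0.181 in
Ia = 0.2·(25/138) = 5/138 in ≈ 0.036 in
Since P=4.640 > Ia=0.036: effective rainfall P−Ia = 15883/3450 in
Q = (15883/3450)²/((15883/3450) + 25/138) = (252269689/11902500)/(8254/1725) = 252269689/56952600 in ≈ 4.429 in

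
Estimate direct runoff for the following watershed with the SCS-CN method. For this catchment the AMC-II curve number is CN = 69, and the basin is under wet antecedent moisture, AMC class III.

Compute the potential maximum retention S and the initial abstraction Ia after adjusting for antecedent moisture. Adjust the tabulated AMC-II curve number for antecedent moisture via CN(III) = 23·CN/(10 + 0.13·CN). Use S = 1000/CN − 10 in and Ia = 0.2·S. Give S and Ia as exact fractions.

Adjust CN=69 to AMC III: 23·69/(10 + 0.13·69) → 1587 ÷ (1897/100) = 158700/1897 ≈ 83.658
S = 1000/(158700/1897) − 10 = 3100/1587 in ≈ 1.953 in
Ia = 0.2S: 0.2·1.953 = 0.391 in (exactly 620/1587)

S = 3100/1587 in ≈ 1.953 in; Ia = 620/1587 in ≈ 0.391 in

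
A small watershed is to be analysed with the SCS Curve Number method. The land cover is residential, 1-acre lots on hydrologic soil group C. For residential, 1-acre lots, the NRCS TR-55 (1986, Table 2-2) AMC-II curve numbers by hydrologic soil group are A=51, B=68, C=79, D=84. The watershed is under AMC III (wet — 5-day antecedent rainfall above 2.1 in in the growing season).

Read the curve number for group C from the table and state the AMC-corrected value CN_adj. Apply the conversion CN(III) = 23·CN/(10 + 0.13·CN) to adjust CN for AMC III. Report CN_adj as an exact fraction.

CN_adj = 181700/2027 ≈ 89.640

NRCS table: residential, 1-acre lots, soil group C → CN(II) = 79
Wet (AMC III): CN(III) = 23·79/(10 + 0.13·79) = 1817/(2027/100) = 181700/2027 ≈ 89.640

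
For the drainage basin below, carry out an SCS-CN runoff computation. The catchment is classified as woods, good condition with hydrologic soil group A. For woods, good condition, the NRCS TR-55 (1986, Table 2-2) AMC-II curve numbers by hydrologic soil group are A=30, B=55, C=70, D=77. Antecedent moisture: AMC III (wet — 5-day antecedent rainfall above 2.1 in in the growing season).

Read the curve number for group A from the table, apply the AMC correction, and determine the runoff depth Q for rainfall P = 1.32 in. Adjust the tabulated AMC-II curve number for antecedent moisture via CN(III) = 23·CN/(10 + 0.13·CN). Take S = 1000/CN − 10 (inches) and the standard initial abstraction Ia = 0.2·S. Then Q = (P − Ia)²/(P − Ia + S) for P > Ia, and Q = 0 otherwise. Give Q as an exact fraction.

Q = 0 in ≈ 0.000 in

NRCS table: woods, good condition, soil group A → CN(II) = 30
Adjust CN=30 to AMC III: 23·30/(10 + 0.13·30) → 690 ÷ (139/10) = 6900/139 ≈ 49.640
Retention S: 1000/CN − 10 with CN=49.640 → S = 700/69 ≈ 10.145 in
Ia = 0.2S: 0.2·10.145 = 2.029 in (exactly 140/69)
P = 1.320 ≤ Ia = 2.029 in: entire storm abstracted, Q = 0.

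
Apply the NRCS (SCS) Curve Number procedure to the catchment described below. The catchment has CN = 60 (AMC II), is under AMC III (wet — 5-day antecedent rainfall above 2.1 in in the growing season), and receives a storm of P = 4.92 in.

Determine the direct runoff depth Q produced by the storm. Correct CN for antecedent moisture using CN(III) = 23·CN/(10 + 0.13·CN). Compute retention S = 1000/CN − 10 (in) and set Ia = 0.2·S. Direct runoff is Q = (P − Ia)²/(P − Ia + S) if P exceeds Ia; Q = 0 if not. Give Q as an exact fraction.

Q = 56055169/21540075 in ≈ 2.602 in

Adjust CN=60 to AMC III: 23·60/(10 + 0.13·60) → 1380 ÷ (89/5) = 6900/89 ≈ 77.528
Max retention: S = 1000/(6900/89) − 10 = 200/69 in (≈ 2.899 in)
Ia = 0.2·(200/69) = 40/69 in ≈ 0.580 in
Excess rainfall: 4.920 − 0.580 = 4.340 in; P > Ia so Q > 0
Q: (7487/1725)² ÷ (12487/1725) = 56055169/21540075 in (≈ 2.602 in)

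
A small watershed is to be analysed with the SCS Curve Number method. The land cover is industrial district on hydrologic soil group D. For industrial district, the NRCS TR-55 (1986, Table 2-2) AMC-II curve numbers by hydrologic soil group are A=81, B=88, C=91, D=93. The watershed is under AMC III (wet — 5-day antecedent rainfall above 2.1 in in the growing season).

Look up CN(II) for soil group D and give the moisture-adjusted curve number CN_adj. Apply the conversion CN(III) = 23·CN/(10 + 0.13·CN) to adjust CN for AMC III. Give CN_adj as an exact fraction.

NRCS table: industrial district, soil group D → CN(II) = 93
Wet (AMC III): CN(III) = 23·93/(10 + 0.13·93) = 2139/(2209/100) = 213900/2209 ≈ 96.831

CN_adj = 213900/2209 ≈ 96.831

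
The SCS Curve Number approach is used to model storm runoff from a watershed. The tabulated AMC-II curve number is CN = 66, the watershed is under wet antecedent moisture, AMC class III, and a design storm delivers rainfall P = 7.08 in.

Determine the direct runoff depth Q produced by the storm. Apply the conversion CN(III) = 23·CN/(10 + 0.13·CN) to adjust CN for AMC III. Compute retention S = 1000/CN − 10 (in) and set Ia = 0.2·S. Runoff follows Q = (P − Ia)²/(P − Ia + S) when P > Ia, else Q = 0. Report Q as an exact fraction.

Q = 15836460649/3194308425 in ≈ 4.958 in

Wet (AMC III): CN(III) = 23·66/(10 + 0.13·66) = 1518/(929/50) = 75900/929 ≈ 81.701
Max retention: S = 1000/(75900/929) − 10 = 1700/759 in (≈ 2.240 in)
Initial abstraction Ia = S/5 = (1700/759)/5 = 340/759 ≈ 0.448 in
Since P=7.080 > Ia=0.448: effective rainfall P−Ia = 125843/18975 in
Runoff Q = (P−Ia)²/(P−Ia+S) = (6.632)²/(6.632+2.240) = 15836460649/3194308425 ≈ 4.958 in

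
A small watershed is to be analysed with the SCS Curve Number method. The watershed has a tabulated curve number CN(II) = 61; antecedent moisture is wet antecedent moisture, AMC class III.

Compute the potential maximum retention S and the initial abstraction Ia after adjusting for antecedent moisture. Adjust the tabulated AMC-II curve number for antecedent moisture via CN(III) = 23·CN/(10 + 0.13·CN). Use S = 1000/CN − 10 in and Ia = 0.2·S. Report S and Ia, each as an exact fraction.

Wet (AMC III): CN(III) = 23·61/(10 + 0.13·61) = 1403/(1793/100) = 140300/1793 ≈ 78.249
Max retention: S = 1000/(140300/1793) − 10 = 3900/1403 in (≈ 2.780 in)
Ia = 0.2S: 0.2·2.780 = 0.556 in (exactly 780/1403)

S = 3900/1403 in ≈ 2.780 in; Ia = 780/1403 in ≈ 0.556 in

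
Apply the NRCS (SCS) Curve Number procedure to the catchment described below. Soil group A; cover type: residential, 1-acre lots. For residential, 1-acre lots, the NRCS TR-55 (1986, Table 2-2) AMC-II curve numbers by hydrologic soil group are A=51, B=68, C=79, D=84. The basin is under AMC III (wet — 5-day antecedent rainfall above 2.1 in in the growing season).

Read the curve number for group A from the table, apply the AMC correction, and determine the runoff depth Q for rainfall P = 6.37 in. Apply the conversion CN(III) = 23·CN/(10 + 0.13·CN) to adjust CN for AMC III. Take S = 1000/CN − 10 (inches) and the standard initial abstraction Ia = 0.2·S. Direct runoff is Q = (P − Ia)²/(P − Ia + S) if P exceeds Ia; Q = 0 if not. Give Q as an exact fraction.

NRCS table: residential, 1-acre lots, soil group A → CN(II) = 51
Adjust CN=51 to AMC III: 23·51/(10 + 0.13·51) → 1173 ÷ (1663/100) = 117300/1663 ≈ 70.535
Retention S: 1000/CN − 10 with CN=70.535 → S = 4900/1173 ≈ 4.177 in
Ia = 0.2S: 0.2·4.177 = 0.835 in (exactly 980/1173)
Excess rainfall: 6.370 − 0.835 = 5.535 in; P > Ia so Q > 0
Q = (649201/117300)²/((649201/117300) + 4900/1173) = (421461938401/13759290000)/(1139201/117300) = 8601264049/2727107700 in ≈ 3.154 in

Q = 8601264049/2727107700 in ≈ 3.154 in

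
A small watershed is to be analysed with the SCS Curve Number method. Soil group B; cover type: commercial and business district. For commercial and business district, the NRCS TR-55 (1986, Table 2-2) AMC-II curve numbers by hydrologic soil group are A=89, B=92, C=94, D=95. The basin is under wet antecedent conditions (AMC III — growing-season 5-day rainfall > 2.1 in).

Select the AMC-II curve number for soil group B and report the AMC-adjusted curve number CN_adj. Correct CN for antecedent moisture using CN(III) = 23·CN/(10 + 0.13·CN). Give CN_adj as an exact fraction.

NRCS table: commercial and business district, soil group B → CN(II) = 92
Wet (AMC III): CN(III) = 23·92/(10 + 0.13·92) = 2116/(549/25) = 52900/549 ≈ 96.357

CN_adj = 52900/549 ≈ 96.357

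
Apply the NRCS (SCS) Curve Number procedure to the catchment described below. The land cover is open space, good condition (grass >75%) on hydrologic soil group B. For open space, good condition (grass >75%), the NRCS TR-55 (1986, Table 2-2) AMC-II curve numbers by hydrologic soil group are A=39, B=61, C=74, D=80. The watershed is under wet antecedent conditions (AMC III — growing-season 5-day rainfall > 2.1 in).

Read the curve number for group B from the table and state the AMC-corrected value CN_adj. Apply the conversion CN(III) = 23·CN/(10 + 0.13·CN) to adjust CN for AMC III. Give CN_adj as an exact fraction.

CN_adj = 140300/1793 ≈ 78.249

NRCS table: open space, good condition (grass >75%), soil group B → CN(II) = 61
CN(III) from CN(II)=61: (23·61)/(10 + 0.13·61) = 140300/1793 ≈ 78.249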